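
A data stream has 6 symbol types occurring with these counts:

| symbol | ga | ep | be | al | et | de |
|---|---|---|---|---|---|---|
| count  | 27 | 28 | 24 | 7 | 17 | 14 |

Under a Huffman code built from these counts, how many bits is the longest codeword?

Merge the two lowest-weight nodes at each step:
combine al(7), de(14) → 21
combine et(17), 21 → 38
combine be(24), ga(27) → 51
combine ep(28), 38 → 66
combine 51, 66 → 117
The first pair merged (al, de) ends up deepest, at depth 4.

4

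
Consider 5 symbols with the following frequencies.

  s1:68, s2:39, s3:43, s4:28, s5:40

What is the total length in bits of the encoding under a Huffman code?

Merge the two smallest weights repeatedly:
combine s4(28), s2(39) → 67
combine s5(40), s3(43) → 83
combine 67, s1(68) → 135
combine 83, 135 → 218
The encoded length is the sum of every internal node's weight: 67 + 83 + 135 + 218 = 503 bits.

503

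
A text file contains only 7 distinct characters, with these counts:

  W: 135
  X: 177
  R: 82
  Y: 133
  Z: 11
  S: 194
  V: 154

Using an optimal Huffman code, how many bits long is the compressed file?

2380

Build the Huffman tree bottom-up:
combine Z(11), R(82) → 93
combine 93, Y(133) → 226
combine W(135), V(154) → 289
combine X(177), S(194) → 371
combine 226, 289 → 515
combine 371, 515 → 886
The encoded length is the sum of every internal node's weight: 93 + 226 + 289 + 371 + 515 + 886 = 2380 bits.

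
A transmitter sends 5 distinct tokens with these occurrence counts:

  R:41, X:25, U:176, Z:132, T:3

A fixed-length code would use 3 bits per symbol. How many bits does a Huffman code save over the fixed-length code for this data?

456

Fixed-length: 3 bits × 377 symbols = 1131 bits.
Huffman merges:
merge T(3) and X(25): 28
merge 28 and R(41): 69
merge 69 and Z(132): 201
merge U(176) and 201: 377
Huffman total = 28 + 69 + 201 + 377 = 675 bits.
Saving = 1131 − 675 = 456 bits.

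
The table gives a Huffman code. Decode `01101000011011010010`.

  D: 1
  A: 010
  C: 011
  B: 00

Read left to right; each codeword is recognised as soon as it completes (prefix code):
  011→C | 010→A | 00→B | 011→C | 011→C | 010→A | 010→A
Decoded message: CABCCAA

CABCCAA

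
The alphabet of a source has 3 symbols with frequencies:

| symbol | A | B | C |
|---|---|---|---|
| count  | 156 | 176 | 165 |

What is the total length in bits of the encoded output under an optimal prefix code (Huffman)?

818

Greedily combine the two least-frequent nodes:
merge A(156) and C(165): 321
merge B(176) and 321: 497
The encoded length is the sum of every internal node's weight: 321 + 497 = 818 bits.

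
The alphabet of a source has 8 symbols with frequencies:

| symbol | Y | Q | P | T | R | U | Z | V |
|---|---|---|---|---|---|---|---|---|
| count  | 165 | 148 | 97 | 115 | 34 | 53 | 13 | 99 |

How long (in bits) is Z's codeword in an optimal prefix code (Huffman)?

Repeatedly merge the two smallest:
Z(13) + R(34) → 47
47 + U(53) → 100
P(97) + V(99) → 196
100 + T(115) → 215
Q(148) + Y(165) → 313
196 + 215 → 411
313 + 411 → 724
Z sits 5 levels below the root, so its codeword is 5 bits.

5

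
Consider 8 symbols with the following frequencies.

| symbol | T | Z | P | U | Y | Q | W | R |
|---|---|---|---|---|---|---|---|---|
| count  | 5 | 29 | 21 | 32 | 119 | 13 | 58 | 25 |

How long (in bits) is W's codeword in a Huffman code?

3

Build the tree from the bottom:
merge T(5) and Q(13): 18
merge 18 and P(21): 39
merge R(25) and Z(29): 54
merge U(32) and 39: 71
merge 54 and W(58): 112
merge 71 and 112: 183
merge Y(119) and 183: 302
W sits 3 levels below the root, so its codeword is 3 bits.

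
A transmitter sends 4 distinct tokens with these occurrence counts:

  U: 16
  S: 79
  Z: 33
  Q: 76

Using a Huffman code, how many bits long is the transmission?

378

Build the Huffman tree bottom-up:
merge U(16) and Z(33): 49
merge 49 and Q(76): 125
merge S(79) and 125: 204
Each symbol's bit-cost is frequency × depth; summing gives 378 bits (equivalently 49 + 125 + 204).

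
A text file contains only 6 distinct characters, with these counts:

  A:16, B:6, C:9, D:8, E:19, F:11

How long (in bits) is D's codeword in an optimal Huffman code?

3

Repeatedly merge the two smallest:
B(6) + D(8) → 14
C(9) + F(11) → 20
14 + A(16) → 30
E(19) + 20 → 39
30 + 39 → 69
The subtree containing D is merged 3 times, so code length = 3.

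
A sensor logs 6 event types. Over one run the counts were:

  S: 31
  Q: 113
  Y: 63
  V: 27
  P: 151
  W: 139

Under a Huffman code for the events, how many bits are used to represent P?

2

Huffman merges, smallest pair first:
V(27) + S(31) → 58
58 + Y(63) → 121
Q(113) + 121 → 234
W(139) + P(151) → 290
234 + 290 → 524
P's leaf is at depth 2, giving a 2-bit codeword.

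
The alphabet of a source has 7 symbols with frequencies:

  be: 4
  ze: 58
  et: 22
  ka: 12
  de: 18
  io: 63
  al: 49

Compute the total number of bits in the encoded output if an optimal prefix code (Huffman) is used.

558

Build the Huffman tree bottom-up:
be(4) + ka(12) → 16
16 + de(18) → 34
et(22) + 34 → 56
al(49) + 56 → 105
ze(58) + io(63) → 121
105 + 121 → 226
Each symbol's bit-cost is frequency × depth; summing gives 558 bits (equivalently 16 + 34 + 56 + 105 + 121 + 226).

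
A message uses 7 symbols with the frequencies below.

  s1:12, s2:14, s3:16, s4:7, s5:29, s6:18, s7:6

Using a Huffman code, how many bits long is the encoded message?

Greedily combine the two least-frequent nodes:
combine s7(6), s4(7) → 13
combine s1(12), 13 → 25
combine s2(14), s3(16) → 30
combine s6(18), 25 → 43
combine s5(29), 30 → 59
combine 43, 59 → 102
Each symbol's bit-cost is frequency × depth; summing gives 272 bits (equivalently 13 + 25 + 30 + 43 + 59 + 102).

272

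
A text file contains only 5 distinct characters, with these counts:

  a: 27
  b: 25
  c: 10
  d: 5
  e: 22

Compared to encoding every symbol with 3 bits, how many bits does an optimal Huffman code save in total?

Fixed-length: 3 bits × 89 symbols = 267 bits.
Huffman merges:
merge d(5) and c(10): 15
merge 15 and e(22): 37
merge b(25) and a(27): 52
merge 37 and 52: 89
Huffman total = 15 + 37 + 52 + 89 = 193 bits.
Saving = 267 − 193 = 74 bits.

74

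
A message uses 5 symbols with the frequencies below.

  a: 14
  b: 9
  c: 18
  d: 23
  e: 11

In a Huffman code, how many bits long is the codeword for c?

2

Build the tree from the bottom:
b(9) + e(11) → 20
a(14) + c(18) → 32
20 + d(23) → 43
32 + 43 → 75
The subtree containing c is merged 2 times, so code length = 2.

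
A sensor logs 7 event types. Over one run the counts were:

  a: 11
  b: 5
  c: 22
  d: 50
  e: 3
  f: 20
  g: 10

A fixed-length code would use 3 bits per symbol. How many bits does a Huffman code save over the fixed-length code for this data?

74

Fixed-length: 3 bits × 121 symbols = 363 bits.
Huffman merges:
combine e(3), b(5) → 8
combine 8, g(10) → 18
combine a(11), 18 → 29
combine f(20), c(22) → 42
combine 29, 42 → 71
combine d(50), 71 → 121
Huffman total = 8 + 18 + 29 + 42 + 71 + 121 = 289 bits.
Saving = 363 − 289 = 74 bits.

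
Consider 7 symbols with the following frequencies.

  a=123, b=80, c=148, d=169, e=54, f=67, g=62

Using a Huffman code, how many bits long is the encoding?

Greedily combine the two least-frequent nodes:
combine e(54), g(62) → 116
combine f(67), b(80) → 147
combine 116, a(123) → 239
combine 147, c(148) → 295
combine d(169), 239 → 408
combine 295, 408 → 703
The encoded length is the sum of every internal node's weight: 116 + 147 + 239 + 295 + 408 + 703 = 1908 bits.

1908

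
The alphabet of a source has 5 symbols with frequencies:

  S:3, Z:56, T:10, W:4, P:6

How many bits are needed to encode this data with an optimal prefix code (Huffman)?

Merge the two smallest weights repeatedly:
combine S(3), W(4) → 7
combine P(6), 7 → 13
combine T(10), 13 → 23
combine 23, Z(56) → 79
Total encoded bits = sum of merged weights = 7 + 13 + 23 + 79 = 122.

122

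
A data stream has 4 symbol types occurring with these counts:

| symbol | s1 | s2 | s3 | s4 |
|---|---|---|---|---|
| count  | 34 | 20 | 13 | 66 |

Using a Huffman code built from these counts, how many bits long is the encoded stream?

Build the Huffman tree bottom-up:
combine s3(13), s2(20) → 33
combine 33, s1(34) → 67
combine s4(66), 67 → 133
The encoded length is the sum of every internal node's weight: 33 + 67 + 133 = 233 bits.

233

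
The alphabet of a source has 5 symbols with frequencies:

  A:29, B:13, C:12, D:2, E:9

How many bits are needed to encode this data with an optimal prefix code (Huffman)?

135

Build the Huffman tree bottom-up:
merge D(2) and E(9): 11
merge 11 and C(12): 23
merge B(13) and 23: 36
merge A(29) and 36: 65
Each symbol's bit-cost is frequency × depth; summing gives 135 bits (equivalently 11 + 23 + 36 + 65).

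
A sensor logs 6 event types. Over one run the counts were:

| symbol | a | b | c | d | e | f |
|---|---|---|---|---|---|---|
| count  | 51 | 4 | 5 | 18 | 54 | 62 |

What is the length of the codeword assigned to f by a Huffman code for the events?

2

Build the tree from the bottom:
combine b(4), c(5) → 9
combine 9, d(18) → 27
combine 27, a(51) → 78
combine e(54), f(62) → 116
combine 78, 116 → 194
f sits 2 levels below the root, so its codeword is 2 bits.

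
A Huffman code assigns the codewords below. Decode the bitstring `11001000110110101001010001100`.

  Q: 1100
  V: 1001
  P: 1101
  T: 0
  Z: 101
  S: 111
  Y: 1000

QYPZTVTYQ

Read left to right; each codeword is recognised as soon as it completes (prefix code):
  1100→Q | 1000→Y | 1101→P | 101→Z | 0→T | 1001→V | 0→T | 1000→Y | 1100→Q
Decoded message: QYPZTVTYQ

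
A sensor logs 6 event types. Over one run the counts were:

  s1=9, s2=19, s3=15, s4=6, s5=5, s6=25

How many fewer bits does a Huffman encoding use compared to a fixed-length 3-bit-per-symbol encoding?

48

Fixed-length: 3 bits × 79 symbols = 237 bits.
Huffman merges:
s5(5) + s4(6) → 11
s1(9) + 11 → 20
s3(15) + s2(19) → 34
20 + s6(25) → 45
34 + 45 → 79
Huffman total = 11 + 20 + 34 + 45 + 79 = 189 bits.
Saving = 237 − 189 = 48 bits.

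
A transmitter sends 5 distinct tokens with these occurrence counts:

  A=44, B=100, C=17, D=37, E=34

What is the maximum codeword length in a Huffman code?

3

Merge the two lowest-weight nodes at each step:
C(17) + E(34) → 51
D(37) + A(44) → 81
51 + 81 → 132
B(100) + 132 → 232
The first pair merged (C, E) ends up deepest, at depth 3.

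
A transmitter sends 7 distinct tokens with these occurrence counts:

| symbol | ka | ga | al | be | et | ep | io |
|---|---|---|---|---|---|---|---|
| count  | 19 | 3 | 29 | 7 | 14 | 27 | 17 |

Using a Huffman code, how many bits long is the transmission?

Greedily combine the two least-frequent nodes:
combine ga(3), be(7) → 10
combine 10, et(14) → 24
combine io(17), ka(19) → 36
combine 24, ep(27) → 51
combine al(29), 36 → 65
combine 51, 65 → 116
Total encoded bits = sum of merged weights = 10 + 24 + 36 + 51 + 65 + 116 = 302.

302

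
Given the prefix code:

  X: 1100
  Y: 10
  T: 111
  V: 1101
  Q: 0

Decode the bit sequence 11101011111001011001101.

TQYTXYXV

Read left to right; each codeword is recognised as soon as it completes (prefix code):
  111→T | 0→Q | 10→Y | 111→T | 1100→X | 10→Y | 1100→X | 1101→V
Decoded message: TQYTXYXV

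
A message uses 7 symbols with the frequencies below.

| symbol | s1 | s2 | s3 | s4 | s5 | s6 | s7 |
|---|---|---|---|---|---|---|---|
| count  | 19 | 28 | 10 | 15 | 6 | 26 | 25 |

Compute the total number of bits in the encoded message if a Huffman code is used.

Build the Huffman tree bottom-up:
s5(6) + s3(10) → 16
s4(15) + 16 → 31
s1(19) + s7(25) → 44
s6(26) + s2(28) → 54
31 + 44 → 75
54 + 75 → 129
Total encoded bits = sum of merged weights = 16 + 31 + 44 + 54 + 75 + 129 = 349.

349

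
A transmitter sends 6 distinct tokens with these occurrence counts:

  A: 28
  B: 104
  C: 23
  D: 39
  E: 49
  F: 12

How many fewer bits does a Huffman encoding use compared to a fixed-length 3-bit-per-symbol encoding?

Fixed-length: 3 bits × 255 symbols = 765 bits.
Huffman merges:
combine F(12), C(23) → 35
combine A(28), 35 → 63
combine D(39), E(49) → 88
combine 63, 88 → 151
combine B(104), 151 → 255
Huffman total = 35 + 63 + 88 + 151 + 255 = 592 bits.
Saving = 765 − 592 = 173 bits.

173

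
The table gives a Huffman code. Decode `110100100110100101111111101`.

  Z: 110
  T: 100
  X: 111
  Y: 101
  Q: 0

Read left to right; each codeword is recognised as soon as it completes (prefix code):
  110→Z | 100→T | 100→T | 110→Z | 100→T | 101→Y | 111→X | 111→X | 101→Y
Decoded message: ZTTZTYXXY

ZTTZTYXXY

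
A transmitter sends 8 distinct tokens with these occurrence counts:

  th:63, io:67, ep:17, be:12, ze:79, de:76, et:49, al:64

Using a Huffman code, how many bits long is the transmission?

1231

Greedily combine the two least-frequent nodes:
combine be(12), ep(17) → 29
combine 29, et(49) → 78
combine th(63), al(64) → 127
combine io(67), de(76) → 143
combine 78, ze(79) → 157
combine 127, 143 → 270
combine 157, 270 → 427
The encoded length is the sum of every internal node's weight: 29 + 78 + 127 + 143 + 157 + 270 + 427 = 1231 bits.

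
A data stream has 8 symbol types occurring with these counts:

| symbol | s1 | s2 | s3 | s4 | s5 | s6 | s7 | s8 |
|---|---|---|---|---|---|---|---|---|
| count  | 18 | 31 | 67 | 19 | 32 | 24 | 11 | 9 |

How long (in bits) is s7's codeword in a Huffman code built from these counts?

4

Build the tree from the bottom:
merge s8(9) and s7(11): 20
merge s1(18) and s4(19): 37
merge 20 and s6(24): 44
merge s2(31) and s5(32): 63
merge 37 and 44: 81
merge 63 and s3(67): 130
merge 81 and 130: 211
The subtree containing s7 is merged 4 times, so code length = 4.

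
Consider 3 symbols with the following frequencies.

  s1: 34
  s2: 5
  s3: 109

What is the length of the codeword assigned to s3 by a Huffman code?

1

Huffman merges, smallest pair first:
s2(5) + s1(34) → 39
39 + s3(109) → 148
s3 is merged only at the final step, so code length = 1.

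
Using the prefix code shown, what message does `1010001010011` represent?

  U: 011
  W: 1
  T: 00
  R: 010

Read left to right; each codeword is recognised as soon as it completes (prefix code):
  1→W | 010→R | 00→T | 1→W | 010→R | 011→U
Decoded message: WRTWRU

WRTWRU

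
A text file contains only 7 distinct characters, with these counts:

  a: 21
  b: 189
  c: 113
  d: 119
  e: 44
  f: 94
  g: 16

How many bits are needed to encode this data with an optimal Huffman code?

Greedily combine the two least-frequent nodes:
g(16) + a(21) → 37
37 + e(44) → 81
81 + f(94) → 175
c(113) + d(119) → 232
175 + b(189) → 364
232 + 364 → 596
The encoded length is the sum of every internal node's weight: 37 + 81 + 175 + 232 + 364 + 596 = 1485 bits.

1485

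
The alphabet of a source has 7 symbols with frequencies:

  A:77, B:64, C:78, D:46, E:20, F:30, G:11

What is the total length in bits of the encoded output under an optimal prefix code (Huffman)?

851

Greedily combine the two least-frequent nodes:
merge G(11) and E(20): 31
merge F(30) and 31: 61
merge D(46) and 61: 107
merge B(64) and A(77): 141
merge C(78) and 107: 185
merge 141 and 185: 326
Total encoded bits = sum of merged weights = 31 + 61 + 107 + 141 + 185 + 326 = 851.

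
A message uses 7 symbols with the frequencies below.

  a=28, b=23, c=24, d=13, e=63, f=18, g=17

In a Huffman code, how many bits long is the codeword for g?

Huffman merges, smallest pair first:
d(13) + g(17) → 30
f(18) + b(23) → 41
c(24) + a(28) → 52
30 + 41 → 71
52 + e(63) → 115
71 + 115 → 186
The subtree containing g is merged 3 times, so code length = 3.

3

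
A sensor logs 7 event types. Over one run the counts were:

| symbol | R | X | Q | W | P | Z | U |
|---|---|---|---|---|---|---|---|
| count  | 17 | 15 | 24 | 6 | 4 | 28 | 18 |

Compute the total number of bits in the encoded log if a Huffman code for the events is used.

Merge the two smallest weights repeatedly:
combine P(4), W(6) → 10
combine 10, X(15) → 25
combine R(17), U(18) → 35
combine Q(24), 25 → 49
combine Z(28), 35 → 63
combine 49, 63 → 112
Total encoded bits = sum of merged weights = 10 + 25 + 35 + 49 + 63 + 112 = 294.

294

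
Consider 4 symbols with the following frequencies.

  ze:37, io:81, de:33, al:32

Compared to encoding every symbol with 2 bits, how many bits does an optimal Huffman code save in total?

16

Fixed-length: 2 bits × 183 symbols = 366 bits.
Huffman merges:
al(32) + de(33) → 65
ze(37) + 65 → 102
io(81) + 102 → 183
Huffman total = 65 + 102 + 183 = 350 bits.
Saving = 366 − 350 = 16 bits.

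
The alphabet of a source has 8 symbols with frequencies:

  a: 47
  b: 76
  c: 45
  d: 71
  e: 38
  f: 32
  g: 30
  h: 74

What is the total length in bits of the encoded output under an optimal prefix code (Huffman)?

Build the Huffman tree bottom-up:
g(30) + f(32) → 62
e(38) + c(45) → 83
a(47) + 62 → 109
d(71) + h(74) → 145
b(76) + 83 → 159
109 + 145 → 254
159 + 254 → 413
The encoded length is the sum of every internal node's weight: 62 + 83 + 109 + 145 + 159 + 254 + 413 = 1225 bits.

1225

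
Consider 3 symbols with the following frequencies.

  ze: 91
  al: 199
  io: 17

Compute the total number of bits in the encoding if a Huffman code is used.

Merge the two smallest weights repeatedly:
io(17) + ze(91) → 108
108 + al(199) → 307
The encoded length is the sum of every internal node's weight: 108 + 307 = 415 bits.

415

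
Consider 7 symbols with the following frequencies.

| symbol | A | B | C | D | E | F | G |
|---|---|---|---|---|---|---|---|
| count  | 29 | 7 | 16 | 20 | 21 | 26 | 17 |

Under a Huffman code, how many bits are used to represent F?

Huffman merges, smallest pair first:
B(7) + C(16) → 23
G(17) + D(20) → 37
E(21) + 23 → 44
F(26) + A(29) → 55
37 + 44 → 81
55 + 81 → 136
F sits 2 levels below the root, so its codeword is 2 bits.

2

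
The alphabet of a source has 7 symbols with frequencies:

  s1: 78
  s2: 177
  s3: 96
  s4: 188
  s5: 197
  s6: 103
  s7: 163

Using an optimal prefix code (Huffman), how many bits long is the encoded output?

Merge the two smallest weights repeatedly:
combine s1(78), s3(96) → 174
combine s6(103), s7(163) → 266
combine 174, s2(177) → 351
combine s4(188), s5(197) → 385
combine 266, 351 → 617
combine 385, 617 → 1002
Each symbol's bit-cost is frequency × depth; summing gives 2795 bits (equivalently 174 + 266 + 351 + 385 + 617 + 1002).

2795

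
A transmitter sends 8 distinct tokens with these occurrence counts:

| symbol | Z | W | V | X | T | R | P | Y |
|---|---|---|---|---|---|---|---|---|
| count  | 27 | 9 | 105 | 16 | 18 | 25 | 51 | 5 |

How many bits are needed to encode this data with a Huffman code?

Greedily combine the two least-frequent nodes:
Y(5) + W(9) → 14
14 + X(16) → 30
T(18) + R(25) → 43
Z(27) + 30 → 57
43 + P(51) → 94
57 + 94 → 151
V(105) + 151 → 256
The encoded length is the sum of every internal node's weight: 14 + 30 + 43 + 57 + 94 + 151 + 256 = 645 bits.

645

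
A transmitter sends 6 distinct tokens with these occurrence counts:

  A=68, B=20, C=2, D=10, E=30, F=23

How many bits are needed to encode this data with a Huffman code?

335

Merge the two smallest weights repeatedly:
merge C(2) and D(10): 12
merge 12 and B(20): 32
merge F(23) and E(30): 53
merge 32 and 53: 85
merge A(68) and 85: 153
Total encoded bits = sum of merged weights = 12 + 32 + 53 + 85 + 153 = 335.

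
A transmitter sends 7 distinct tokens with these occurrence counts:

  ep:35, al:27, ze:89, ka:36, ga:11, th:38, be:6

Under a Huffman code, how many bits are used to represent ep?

Build the tree from the bottom:
merge be(6) and ga(11): 17
merge 17 and al(27): 44
merge ep(35) and ka(36): 71
merge th(38) and 44: 82
merge 71 and 82: 153
merge ze(89) and 153: 242
ep sits 3 levels below the root, so its codeword is 3 bits.

3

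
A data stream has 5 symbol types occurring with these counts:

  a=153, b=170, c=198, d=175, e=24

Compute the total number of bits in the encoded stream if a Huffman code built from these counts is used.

Build the Huffman tree bottom-up:
merge e(24) and a(153): 177
merge b(170) and d(175): 345
merge 177 and c(198): 375
merge 345 and 375: 720
The encoded length is the sum of every internal node's weight: 177 + 345 + 375 + 720 = 1617 bits.

1617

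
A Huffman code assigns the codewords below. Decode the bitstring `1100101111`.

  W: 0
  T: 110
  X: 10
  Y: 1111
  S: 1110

Read left to right; each codeword is recognised as soon as it completes (prefix code):
  110→T | 0→W | 10→X | 1111→Y
Decoded message: TWXY

TWXY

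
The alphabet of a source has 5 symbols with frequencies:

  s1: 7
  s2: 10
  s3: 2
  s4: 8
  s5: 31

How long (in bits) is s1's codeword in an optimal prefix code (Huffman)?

4

Build the tree from the bottom:
s3(2) + s1(7) → 9
s4(8) + 9 → 17
s2(10) + 17 → 27
27 + s5(31) → 58
The subtree containing s1 is merged 4 times, so code length = 4.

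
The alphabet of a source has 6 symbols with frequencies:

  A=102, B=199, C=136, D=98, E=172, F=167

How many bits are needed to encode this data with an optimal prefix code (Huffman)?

2251

Greedily combine the two least-frequent nodes:
D(98) + A(102) → 200
C(136) + F(167) → 303
E(172) + B(199) → 371
200 + 303 → 503
371 + 503 → 874
Each symbol's bit-cost is frequency × depth; summing gives 2251 bits (equivalently 200 + 303 + 371 + 503 + 874).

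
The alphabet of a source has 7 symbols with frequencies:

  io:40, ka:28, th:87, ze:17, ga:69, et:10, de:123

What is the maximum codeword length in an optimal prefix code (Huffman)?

5

Merge the two lowest-weight nodes at each step:
combine et(10), ze(17) → 27
combine 27, ka(28) → 55
combine io(40), 55 → 95
combine ga(69), th(87) → 156
combine 95, de(123) → 218
combine 156, 218 → 374
Maximum depth reached is 5.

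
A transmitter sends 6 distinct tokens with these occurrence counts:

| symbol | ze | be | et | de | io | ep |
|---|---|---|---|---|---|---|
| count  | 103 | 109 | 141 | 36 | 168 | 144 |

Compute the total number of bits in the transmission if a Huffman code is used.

1789

Build the Huffman tree bottom-up:
merge de(36) and ze(103): 139
merge be(109) and 139: 248
merge et(141) and ep(144): 285
merge io(168) and 248: 416
merge 285 and 416: 701
The encoded length is the sum of every internal node's weight: 139 + 248 + 285 + 416 + 701 = 1789 bits.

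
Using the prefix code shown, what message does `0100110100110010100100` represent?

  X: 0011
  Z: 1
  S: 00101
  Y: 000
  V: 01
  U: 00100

VXVXSU

Read left to right; each codeword is recognised as soon as it completes (prefix code):
  01→V | 0011→X | 01→V | 0011→X | 00101→S | 00100→U
Decoded message: VXVXSU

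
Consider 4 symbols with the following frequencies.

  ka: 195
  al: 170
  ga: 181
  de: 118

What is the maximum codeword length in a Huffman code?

2

Merge the two lowest-weight nodes at each step:
merge de(118) and al(170): 288
merge ga(181) and ka(195): 376
merge 288 and 376: 664
The first pair merged (de, al) ends up deepest, at depth 2.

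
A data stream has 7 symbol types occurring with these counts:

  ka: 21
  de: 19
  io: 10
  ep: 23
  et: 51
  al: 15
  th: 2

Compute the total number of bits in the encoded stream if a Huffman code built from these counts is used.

360

Greedily combine the two least-frequent nodes:
merge th(2) and io(10): 12
merge 12 and al(15): 27
merge de(19) and ka(21): 40
merge ep(23) and 27: 50
merge 40 and 50: 90
merge et(51) and 90: 141
Each symbol's bit-cost is frequency × depth; summing gives 360 bits (equivalently 12 + 27 + 40 + 50 + 90 + 141).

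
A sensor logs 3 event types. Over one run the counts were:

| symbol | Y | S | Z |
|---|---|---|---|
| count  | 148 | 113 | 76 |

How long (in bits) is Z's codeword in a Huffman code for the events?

2

Build the tree from the bottom:
combine Z(76), S(113) → 189
combine Y(148), 189 → 337
Z's leaf is at depth 2, giving a 2-bit codeword.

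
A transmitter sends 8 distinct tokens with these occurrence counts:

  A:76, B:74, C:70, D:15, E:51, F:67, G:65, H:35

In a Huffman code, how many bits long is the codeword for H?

Repeatedly merge the two smallest:
D(15) + H(35) → 50
50 + E(51) → 101
G(65) + F(67) → 132
C(70) + B(74) → 144
A(76) + 101 → 177
132 + 144 → 276
177 + 276 → 453
H's leaf is at depth 4, giving a 4-bit codeword.

4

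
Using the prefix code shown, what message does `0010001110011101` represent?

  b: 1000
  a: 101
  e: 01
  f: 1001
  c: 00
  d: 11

Read left to right; each codeword is recognised as soon as it completes (prefix code):
  00→c | 1000→b | 11→d | 1001→f | 11→d | 01→e
Decoded message: cbdfde

cbdfde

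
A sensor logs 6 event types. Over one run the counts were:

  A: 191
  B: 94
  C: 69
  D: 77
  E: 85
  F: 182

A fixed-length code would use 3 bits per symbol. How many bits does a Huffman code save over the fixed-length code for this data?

373

Fixed-length: 3 bits × 698 symbols = 2094 bits.
Huffman merges:
C(69) + D(77) → 146
E(85) + B(94) → 179
146 + 179 → 325
F(182) + A(191) → 373
325 + 373 → 698
Huffman total = 146 + 179 + 325 + 373 + 698 = 1721 bits.
Saving = 2094 − 1721 = 373 bits.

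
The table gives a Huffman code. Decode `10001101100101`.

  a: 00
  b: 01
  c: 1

cabcbcacb

Read left to right; each codeword is recognised as soon as it completes (prefix code):
  1→c | 00→a | 01→b | 1→c | 01→b | 1→c | 00→a | 1→c | 01→b
Decoded message: cabcbcacb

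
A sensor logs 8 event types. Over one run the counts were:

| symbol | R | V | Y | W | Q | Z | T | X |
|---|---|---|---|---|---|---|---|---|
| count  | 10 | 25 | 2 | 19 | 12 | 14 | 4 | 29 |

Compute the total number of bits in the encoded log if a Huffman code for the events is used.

313

Build the Huffman tree bottom-up:
merge Y(2) and T(4): 6
merge 6 and R(10): 16
merge Q(12) and Z(14): 26
merge 16 and W(19): 35
merge V(25) and 26: 51
merge X(29) and 35: 64
merge 51 and 64: 115
The encoded length is the sum of every internal node's weight: 6 + 16 + 26 + 35 + 51 + 64 + 115 = 313 bits.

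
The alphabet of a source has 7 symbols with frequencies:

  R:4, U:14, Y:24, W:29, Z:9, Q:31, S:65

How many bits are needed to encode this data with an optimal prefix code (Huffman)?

Greedily combine the two least-frequent nodes:
combine R(4), Z(9) → 13
combine 13, U(14) → 27
combine Y(24), 27 → 51
combine W(29), Q(31) → 60
combine 51, 60 → 111
combine S(65), 111 → 176
Each symbol's bit-cost is frequency × depth; summing gives 438 bits (equivalently 13 + 27 + 51 + 60 + 111 + 176).

438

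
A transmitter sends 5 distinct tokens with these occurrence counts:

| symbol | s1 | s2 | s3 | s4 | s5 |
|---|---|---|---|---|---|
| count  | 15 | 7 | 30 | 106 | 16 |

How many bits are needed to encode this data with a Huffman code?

Merge the two smallest weights repeatedly:
s2(7) + s1(15) → 22
s5(16) + 22 → 38
s3(30) + 38 → 68
68 + s4(106) → 174
Total encoded bits = sum of merged weights = 22 + 38 + 68 + 174 = 302.

302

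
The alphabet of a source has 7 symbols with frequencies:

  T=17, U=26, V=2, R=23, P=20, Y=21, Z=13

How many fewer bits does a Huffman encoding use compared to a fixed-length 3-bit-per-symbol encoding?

Fixed-length: 3 bits × 122 symbols = 366 bits.
Huffman merges:
V(2) + Z(13) → 15
15 + T(17) → 32
P(20) + Y(21) → 41
R(23) + U(26) → 49
32 + 41 → 73
49 + 73 → 122
Huffman total = 15 + 32 + 41 + 49 + 73 + 122 = 332 bits.
Saving = 366 − 332 = 34 bits.

34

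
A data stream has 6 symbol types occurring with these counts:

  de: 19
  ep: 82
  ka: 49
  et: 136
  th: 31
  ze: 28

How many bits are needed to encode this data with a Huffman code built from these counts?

806

Build the Huffman tree bottom-up:
merge de(19) and ze(28): 47
merge th(31) and 47: 78
merge ka(49) and 78: 127
merge ep(82) and 127: 209
merge et(136) and 209: 345
Each symbol's bit-cost is frequency × depth; summing gives 806 bits (equivalently 47 + 78 + 127 + 209 + 345).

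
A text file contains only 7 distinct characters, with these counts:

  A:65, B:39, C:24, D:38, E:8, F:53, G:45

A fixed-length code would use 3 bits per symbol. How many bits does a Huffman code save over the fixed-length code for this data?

Fixed-length: 3 bits × 272 symbols = 816 bits.
Huffman merges:
combine E(8), C(24) → 32
combine 32, D(38) → 70
combine B(39), G(45) → 84
combine F(53), A(65) → 118
combine 70, 84 → 154
combine 118, 154 → 272
Huffman total = 32 + 70 + 84 + 118 + 154 + 272 = 730 bits.
Saving = 816 − 730 = 86 bits.

86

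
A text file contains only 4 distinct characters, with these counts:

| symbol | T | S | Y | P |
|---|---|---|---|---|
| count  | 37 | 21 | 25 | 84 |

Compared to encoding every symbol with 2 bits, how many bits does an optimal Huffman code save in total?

38

Fixed-length: 2 bits × 167 symbols = 334 bits.
Huffman merges:
combine S(21), Y(25) → 46
combine T(37), 46 → 83
combine 83, P(84) → 167
Huffman total = 46 + 83 + 167 = 296 bits.
Saving = 334 − 296 = 38 bits.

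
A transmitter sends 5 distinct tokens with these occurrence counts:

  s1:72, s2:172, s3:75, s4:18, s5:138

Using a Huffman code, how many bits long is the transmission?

1033

Greedily combine the two least-frequent nodes:
combine s4(18), s1(72) → 90
combine s3(75), 90 → 165
combine s5(138), 165 → 303
combine s2(172), 303 → 475
Total encoded bits = sum of merged weights = 90 + 165 + 303 + 475 = 1033.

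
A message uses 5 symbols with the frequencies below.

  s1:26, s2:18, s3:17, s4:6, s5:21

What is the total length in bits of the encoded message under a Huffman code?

199

Build the Huffman tree bottom-up:
merge s4(6) and s3(17): 23
merge s2(18) and s5(21): 39
merge 23 and s1(26): 49
merge 39 and 49: 88
The encoded length is the sum of every internal node's weight: 23 + 39 + 49 + 88 = 199 bits.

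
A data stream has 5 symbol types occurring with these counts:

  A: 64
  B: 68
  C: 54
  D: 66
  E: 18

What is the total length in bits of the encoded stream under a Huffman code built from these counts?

612

Greedily combine the two least-frequent nodes:
combine E(18), C(54) → 72
combine A(64), D(66) → 130
combine B(68), 72 → 140
combine 130, 140 → 270
The encoded length is the sum of every internal node's weight: 72 + 130 + 140 + 270 = 612 bits.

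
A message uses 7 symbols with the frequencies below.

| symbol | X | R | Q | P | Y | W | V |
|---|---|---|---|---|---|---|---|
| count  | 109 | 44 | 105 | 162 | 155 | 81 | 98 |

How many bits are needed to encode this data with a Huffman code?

2070

Build the Huffman tree bottom-up:
R(44) + W(81) → 125
V(98) + Q(105) → 203
X(109) + 125 → 234
Y(155) + P(162) → 317
203 + 234 → 437
317 + 437 → 754
The encoded length is the sum of every internal node's weight: 125 + 203 + 234 + 317 + 437 + 754 = 2070 bits.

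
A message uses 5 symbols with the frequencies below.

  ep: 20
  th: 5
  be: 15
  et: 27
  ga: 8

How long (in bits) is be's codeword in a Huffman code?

Huffman merges, smallest pair first:
th(5) + ga(8) → 13
13 + be(15) → 28
ep(20) + et(27) → 47
28 + 47 → 75
be's leaf is at depth 2, giving a 2-bit codeword.

2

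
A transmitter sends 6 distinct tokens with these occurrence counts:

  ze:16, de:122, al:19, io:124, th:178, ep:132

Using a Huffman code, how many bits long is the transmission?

1374

Build the Huffman tree bottom-up:
merge ze(16) and al(19): 35
merge 35 and de(122): 157
merge io(124) and ep(132): 256
merge 157 and th(178): 335
merge 256 and 335: 591
The encoded length is the sum of every internal node's weight: 35 + 157 + 256 + 335 + 591 = 1374 bits.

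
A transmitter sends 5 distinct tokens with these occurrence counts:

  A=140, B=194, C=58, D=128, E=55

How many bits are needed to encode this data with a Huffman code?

1263

Build the Huffman tree bottom-up:
E(55) + C(58) → 113
113 + D(128) → 241
A(140) + B(194) → 334
241 + 334 → 575
Total encoded bits = sum of merged weights = 113 + 241 + 334 + 575 = 1263.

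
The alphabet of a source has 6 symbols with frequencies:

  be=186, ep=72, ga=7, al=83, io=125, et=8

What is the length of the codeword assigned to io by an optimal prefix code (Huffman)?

Repeatedly merge the two smallest:
combine ga(7), et(8) → 15
combine 15, ep(72) → 87
combine al(83), 87 → 170
combine io(125), 170 → 295
combine be(186), 295 → 481
The subtree containing io is merged 2 times, so code length = 2.

2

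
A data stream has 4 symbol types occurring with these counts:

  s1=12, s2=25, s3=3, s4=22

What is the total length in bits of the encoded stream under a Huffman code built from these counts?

114

Build the Huffman tree bottom-up:
combine s3(3), s1(12) → 15
combine 15, s4(22) → 37
combine s2(25), 37 → 62
Each symbol's bit-cost is frequency × depth; summing gives 114 bits (equivalently 15 + 37 + 62).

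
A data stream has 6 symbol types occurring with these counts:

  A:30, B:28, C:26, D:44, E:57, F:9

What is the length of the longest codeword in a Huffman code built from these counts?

Merge the two lowest-weight nodes at each step:
F(9) + C(26) → 35
B(28) + A(30) → 58
35 + D(44) → 79
E(57) + 58 → 115
79 + 115 → 194
The first pair merged (F, C) ends up deepest, at depth 3.

3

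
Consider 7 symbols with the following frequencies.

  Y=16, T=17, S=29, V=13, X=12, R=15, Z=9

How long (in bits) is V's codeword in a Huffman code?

3

Repeatedly merge the two smallest:
Z(9) + X(12) → 21
V(13) + R(15) → 28
Y(16) + T(17) → 33
21 + 28 → 49
S(29) + 33 → 62
49 + 62 → 111
The subtree containing V is merged 3 times, so code length = 3.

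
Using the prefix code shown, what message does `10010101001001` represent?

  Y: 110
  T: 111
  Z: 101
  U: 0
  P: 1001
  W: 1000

Read left to right; each codeword is recognised as soon as it completes (prefix code):
  1001→P | 0→U | 101→Z | 0→U | 0→U | 1001→P
Decoded message: PUZUUP

PUZUUP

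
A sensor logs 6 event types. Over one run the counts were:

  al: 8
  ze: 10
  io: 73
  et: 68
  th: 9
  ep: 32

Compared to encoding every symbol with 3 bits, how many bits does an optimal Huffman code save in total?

Fixed-length: 3 bits × 200 symbols = 600 bits.
Huffman merges:
merge al(8) and th(9): 17
merge ze(10) and 17: 27
merge 27 and ep(32): 59
merge 59 and et(68): 127
merge io(73) and 127: 200
Huffman total = 17 + 27 + 59 + 127 + 200 = 430 bits.
Saving = 600 − 430 = 170 bits.

170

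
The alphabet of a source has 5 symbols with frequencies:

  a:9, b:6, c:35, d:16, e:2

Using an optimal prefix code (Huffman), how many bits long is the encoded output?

Greedily combine the two least-frequent nodes:
combine e(2), b(6) → 8
combine 8, a(9) → 17
combine d(16), 17 → 33
combine 33, c(35) → 68
The encoded length is the sum of every internal node's weight: 8 + 17 + 33 + 68 = 126 bits.

126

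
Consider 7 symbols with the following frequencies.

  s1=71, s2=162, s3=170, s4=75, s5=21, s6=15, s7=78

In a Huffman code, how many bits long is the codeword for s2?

2

Build the tree from the bottom:
s6(15) + s5(21) → 36
36 + s1(71) → 107
s4(75) + s7(78) → 153
107 + 153 → 260
s2(162) + s3(170) → 332
260 + 332 → 592
s2's leaf is at depth 2, giving a 2-bit codeword.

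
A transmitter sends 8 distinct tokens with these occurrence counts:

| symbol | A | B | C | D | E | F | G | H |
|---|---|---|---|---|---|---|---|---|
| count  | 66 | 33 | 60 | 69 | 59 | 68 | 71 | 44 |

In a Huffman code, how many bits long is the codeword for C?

Huffman merges, smallest pair first:
B(33) + H(44) → 77
E(59) + C(60) → 119
A(66) + F(68) → 134
D(69) + G(71) → 140
77 + 119 → 196
134 + 140 → 274
196 + 274 → 470
C's leaf is at depth 3, giving a 3-bit codeword.

3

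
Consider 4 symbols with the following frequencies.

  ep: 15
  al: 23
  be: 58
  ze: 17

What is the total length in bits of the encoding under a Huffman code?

Merge the two smallest weights repeatedly:
combine ep(15), ze(17) → 32
combine al(23), 32 → 55
combine 55, be(58) → 113
The encoded length is the sum of every internal node's weight: 32 + 55 + 113 = 200 bits.

200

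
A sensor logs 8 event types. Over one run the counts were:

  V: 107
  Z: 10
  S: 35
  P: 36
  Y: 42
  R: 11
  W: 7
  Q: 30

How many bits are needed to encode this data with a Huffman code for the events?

723

Merge the two smallest weights repeatedly:
W(7) + Z(10) → 17
R(11) + 17 → 28
28 + Q(30) → 58
S(35) + P(36) → 71
Y(42) + 58 → 100
71 + 100 → 171
V(107) + 171 → 278
Total encoded bits = sum of merged weights = 17 + 28 + 58 + 71 + 100 + 171 + 278 = 723.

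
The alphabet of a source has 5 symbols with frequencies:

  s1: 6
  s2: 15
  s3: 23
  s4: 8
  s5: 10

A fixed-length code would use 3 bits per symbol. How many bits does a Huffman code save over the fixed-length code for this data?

48

Fixed-length: 3 bits × 62 symbols = 186 bits.
Huffman merges:
combine s1(6), s4(8) → 14
combine s5(10), 14 → 24
combine s2(15), s3(23) → 38
combine 24, 38 → 62
Huffman total = 14 + 24 + 38 + 62 = 138 bits.
Saving = 186 − 138 = 48 bits.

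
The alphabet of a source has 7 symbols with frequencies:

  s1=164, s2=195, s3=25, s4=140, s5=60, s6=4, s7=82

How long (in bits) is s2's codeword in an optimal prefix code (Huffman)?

2

Build the tree from the bottom:
combine s6(4), s3(25) → 29
combine 29, s5(60) → 89
combine s7(82), 89 → 171
combine s4(140), s1(164) → 304
combine 171, s2(195) → 366
combine 304, 366 → 670
s2 sits 2 levels below the root, so its codeword is 2 bits.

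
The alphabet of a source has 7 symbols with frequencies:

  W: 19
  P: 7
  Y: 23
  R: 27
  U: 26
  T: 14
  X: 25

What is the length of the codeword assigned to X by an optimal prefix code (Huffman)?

3

Build the tree from the bottom:
combine P(7), T(14) → 21
combine W(19), 21 → 40
combine Y(23), X(25) → 48
combine U(26), R(27) → 53
combine 40, 48 → 88
combine 53, 88 → 141
X sits 3 levels below the root, so its codeword is 3 bits.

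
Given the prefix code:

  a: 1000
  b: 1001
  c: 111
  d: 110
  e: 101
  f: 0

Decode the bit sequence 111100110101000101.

cbefae

Read left to right; each codeword is recognised as soon as it completes (prefix code):
  111→c | 1001→b | 101→e | 0→f | 1000→a | 101→e
Decoded message: cbefae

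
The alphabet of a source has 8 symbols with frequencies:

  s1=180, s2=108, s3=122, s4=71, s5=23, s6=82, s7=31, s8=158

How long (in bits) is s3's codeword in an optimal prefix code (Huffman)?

3

Huffman merges, smallest pair first:
combine s5(23), s7(31) → 54
combine 54, s4(71) → 125
combine s6(82), s2(108) → 190
combine s3(122), 125 → 247
combine s8(158), s1(180) → 338
combine 190, 247 → 437
combine 338, 437 → 775
The subtree containing s3 is merged 3 times, so code length = 3.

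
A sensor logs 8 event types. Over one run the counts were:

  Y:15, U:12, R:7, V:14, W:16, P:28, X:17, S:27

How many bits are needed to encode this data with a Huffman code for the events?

399

Build the Huffman tree bottom-up:
R(7) + U(12) → 19
V(14) + Y(15) → 29
W(16) + X(17) → 33
19 + S(27) → 46
P(28) + 29 → 57
33 + 46 → 79
57 + 79 → 136
The encoded length is the sum of every internal node's weight: 19 + 29 + 33 + 46 + 57 + 79 + 136 = 399 bits.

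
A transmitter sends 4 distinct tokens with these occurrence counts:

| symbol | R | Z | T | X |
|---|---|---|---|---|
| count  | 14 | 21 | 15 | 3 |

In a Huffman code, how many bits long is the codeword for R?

Repeatedly merge the two smallest:
X(3) + R(14) → 17
T(15) + 17 → 32
Z(21) + 32 → 53
The subtree containing R is merged 3 times, so code length = 3.

3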